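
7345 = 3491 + 3854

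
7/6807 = 7/6807 = 0.00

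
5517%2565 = 387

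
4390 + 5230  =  9620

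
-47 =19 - 66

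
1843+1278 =3121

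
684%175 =159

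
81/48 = 27/16 =1.69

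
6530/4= 1632+1/2=1632.50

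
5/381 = 5/381= 0.01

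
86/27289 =86/27289 = 0.00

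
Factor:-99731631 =-3^1 * 1873^1 *17749^1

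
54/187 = 54/187 = 0.29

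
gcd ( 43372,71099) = 7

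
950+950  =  1900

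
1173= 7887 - 6714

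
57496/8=7187= 7187.00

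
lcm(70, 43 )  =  3010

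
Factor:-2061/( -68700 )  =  3/100=   2^( - 2 ) * 3^1*5^( - 2 )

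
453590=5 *90718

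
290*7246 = 2101340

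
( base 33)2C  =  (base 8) 116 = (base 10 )78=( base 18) 46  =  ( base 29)2k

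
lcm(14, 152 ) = 1064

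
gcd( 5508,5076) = 108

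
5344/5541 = 5344/5541 = 0.96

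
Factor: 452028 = 2^2*3^1*139^1*271^1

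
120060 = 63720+56340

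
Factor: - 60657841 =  - 59^1*1028099^1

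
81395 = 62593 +18802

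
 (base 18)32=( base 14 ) 40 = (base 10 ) 56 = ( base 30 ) 1q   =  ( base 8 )70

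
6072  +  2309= 8381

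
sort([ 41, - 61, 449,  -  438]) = [ - 438, - 61,41,  449]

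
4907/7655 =4907/7655 = 0.64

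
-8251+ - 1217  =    -  9468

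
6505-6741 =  - 236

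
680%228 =224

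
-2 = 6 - 8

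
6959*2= 13918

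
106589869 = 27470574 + 79119295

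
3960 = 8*495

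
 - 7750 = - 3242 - 4508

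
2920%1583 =1337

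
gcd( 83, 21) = 1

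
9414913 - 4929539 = 4485374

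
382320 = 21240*18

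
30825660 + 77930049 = 108755709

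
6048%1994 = 66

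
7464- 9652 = -2188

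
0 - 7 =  - 7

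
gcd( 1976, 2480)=8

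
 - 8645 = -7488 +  - 1157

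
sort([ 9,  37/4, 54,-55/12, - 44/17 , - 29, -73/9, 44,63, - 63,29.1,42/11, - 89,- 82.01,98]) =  [ - 89, - 82.01,- 63,-29, - 73/9, - 55/12, - 44/17,42/11 , 9,  37/4,29.1,  44, 54, 63,98]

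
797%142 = 87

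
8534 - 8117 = 417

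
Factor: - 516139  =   - 13^1*39703^1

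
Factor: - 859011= - 3^1*43^1*6659^1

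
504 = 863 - 359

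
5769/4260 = 1 + 503/1420=   1.35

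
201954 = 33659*6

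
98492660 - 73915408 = 24577252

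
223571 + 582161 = 805732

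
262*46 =12052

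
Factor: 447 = 3^1*149^1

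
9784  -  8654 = 1130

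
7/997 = 7/997 =0.01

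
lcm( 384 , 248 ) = 11904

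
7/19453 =1/2779 = 0.00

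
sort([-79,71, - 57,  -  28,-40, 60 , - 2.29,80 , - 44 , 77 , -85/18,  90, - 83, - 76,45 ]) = [-83, - 79,  -  76,-57,- 44, - 40 , - 28,- 85/18,-2.29, 45, 60,71,77,  80,90 ] 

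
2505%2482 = 23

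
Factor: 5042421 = 3^2*17^1*32957^1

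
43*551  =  23693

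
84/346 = 42/173 = 0.24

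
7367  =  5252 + 2115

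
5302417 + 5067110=10369527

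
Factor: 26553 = 3^1*53^1*167^1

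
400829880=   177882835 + 222947045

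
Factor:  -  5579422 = - 2^1*43^1*  64877^1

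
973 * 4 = 3892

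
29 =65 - 36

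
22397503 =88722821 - 66325318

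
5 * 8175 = 40875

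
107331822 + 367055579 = 474387401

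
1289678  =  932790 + 356888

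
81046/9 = 9005 + 1/9 =9005.11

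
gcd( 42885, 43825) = 5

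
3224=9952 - 6728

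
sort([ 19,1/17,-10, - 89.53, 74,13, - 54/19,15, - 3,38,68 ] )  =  [ - 89.53,- 10, - 3, - 54/19,1/17,13,15,19,38 , 68,74]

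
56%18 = 2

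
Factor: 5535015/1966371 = 1845005/655457 =5^1 * 11^( - 2)*37^1 * 5417^( - 1 ) * 9973^1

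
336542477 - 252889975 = 83652502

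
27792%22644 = 5148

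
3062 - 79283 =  - 76221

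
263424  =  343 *768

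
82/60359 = 82/60359  =  0.00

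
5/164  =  5/164 = 0.03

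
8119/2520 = 8119/2520 = 3.22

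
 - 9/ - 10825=9/10825 = 0.00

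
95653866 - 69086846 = 26567020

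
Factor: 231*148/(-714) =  - 2^1 *11^1*17^(-1)*37^1 = - 814/17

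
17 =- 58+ 75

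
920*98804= 90899680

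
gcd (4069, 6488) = 1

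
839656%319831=199994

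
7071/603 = 11 + 146/201 = 11.73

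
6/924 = 1/154 =0.01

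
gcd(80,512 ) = 16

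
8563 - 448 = 8115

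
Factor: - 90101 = -11^1 * 8191^1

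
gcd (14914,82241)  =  1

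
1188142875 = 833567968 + 354574907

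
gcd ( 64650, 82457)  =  1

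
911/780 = 1 + 131/780 = 1.17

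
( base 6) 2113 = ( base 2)111011101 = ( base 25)j2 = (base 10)477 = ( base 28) h1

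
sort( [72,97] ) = [72,97] 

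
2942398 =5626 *523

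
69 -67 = 2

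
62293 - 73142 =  - 10849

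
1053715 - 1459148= - 405433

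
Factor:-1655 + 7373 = 5718 =2^1 *3^1*953^1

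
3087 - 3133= - 46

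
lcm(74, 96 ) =3552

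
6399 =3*2133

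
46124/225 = 46124/225 =205.00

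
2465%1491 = 974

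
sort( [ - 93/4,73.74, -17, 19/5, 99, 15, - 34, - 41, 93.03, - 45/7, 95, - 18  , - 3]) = [ - 41, - 34, - 93/4, - 18, - 17, - 45/7, - 3,19/5,15,73.74,93.03,95, 99]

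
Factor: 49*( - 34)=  - 1666 = - 2^1*7^2*17^1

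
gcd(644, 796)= 4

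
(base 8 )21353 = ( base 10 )8939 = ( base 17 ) 1dfe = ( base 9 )13232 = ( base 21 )K5E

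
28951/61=474+37/61 = 474.61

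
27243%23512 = 3731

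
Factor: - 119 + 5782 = 7^1*809^1 = 5663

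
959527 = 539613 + 419914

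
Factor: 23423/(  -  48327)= - 3^( - 1)*59^1*89^( - 1)*181^( - 1)*397^1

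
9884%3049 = 737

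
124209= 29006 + 95203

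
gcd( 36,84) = 12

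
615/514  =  1  +  101/514 = 1.20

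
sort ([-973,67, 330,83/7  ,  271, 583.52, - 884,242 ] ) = [ - 973, - 884,83/7, 67 , 242,271,330,583.52]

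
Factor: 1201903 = 277^1*4339^1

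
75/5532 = 25/1844  =  0.01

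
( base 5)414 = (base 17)67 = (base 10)109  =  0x6D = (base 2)1101101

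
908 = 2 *454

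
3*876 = 2628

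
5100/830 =510/83 = 6.14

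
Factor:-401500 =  - 2^2 *5^3*11^1*73^1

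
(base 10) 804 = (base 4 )30210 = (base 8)1444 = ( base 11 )671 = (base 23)1BM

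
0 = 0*36932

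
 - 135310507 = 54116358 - 189426865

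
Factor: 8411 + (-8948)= - 537 = - 3^1 *179^1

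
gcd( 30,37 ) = 1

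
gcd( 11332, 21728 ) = 4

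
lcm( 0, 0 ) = 0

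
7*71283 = 498981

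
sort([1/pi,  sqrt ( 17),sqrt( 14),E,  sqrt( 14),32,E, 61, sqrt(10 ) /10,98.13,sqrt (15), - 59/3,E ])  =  [ - 59/3,sqrt( 10 ) /10,  1/pi,E,E, E,sqrt (14 ),sqrt(14),  sqrt( 15 ),sqrt( 17),32,61, 98.13]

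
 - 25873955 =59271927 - 85145882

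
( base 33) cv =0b110101011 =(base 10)427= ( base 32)DB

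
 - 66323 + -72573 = -138896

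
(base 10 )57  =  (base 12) 49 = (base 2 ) 111001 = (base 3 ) 2010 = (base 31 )1Q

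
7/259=1/37 =0.03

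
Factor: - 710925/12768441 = -236975/4256147 = -5^2*7^(-1)*37^( - 1 )*9479^1*16433^(-1 ) 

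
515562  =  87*5926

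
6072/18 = 337 + 1/3=337.33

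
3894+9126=13020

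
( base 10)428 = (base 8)654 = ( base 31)DP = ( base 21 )k8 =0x1AC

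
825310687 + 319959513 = 1145270200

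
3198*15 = 47970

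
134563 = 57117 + 77446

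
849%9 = 3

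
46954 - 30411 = 16543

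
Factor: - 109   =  -109^1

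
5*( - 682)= - 3410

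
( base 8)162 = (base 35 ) 39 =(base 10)114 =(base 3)11020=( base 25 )4e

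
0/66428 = 0 = 0.00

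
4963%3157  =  1806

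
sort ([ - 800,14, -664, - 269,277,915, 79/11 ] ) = [  -  800, -664, - 269,  79/11, 14,277,915]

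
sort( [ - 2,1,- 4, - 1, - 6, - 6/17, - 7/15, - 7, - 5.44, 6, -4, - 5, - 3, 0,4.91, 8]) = [ - 7, - 6, - 5.44, - 5, -4,  -  4, - 3 , - 2, - 1, - 7/15,-6/17,0,1, 4.91, 6,  8] 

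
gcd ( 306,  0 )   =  306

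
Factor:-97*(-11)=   11^1*97^1=1067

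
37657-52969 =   -  15312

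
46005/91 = 505 + 50/91 = 505.55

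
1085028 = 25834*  42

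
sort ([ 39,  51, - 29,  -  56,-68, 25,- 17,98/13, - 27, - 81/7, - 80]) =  [-80 ,-68,- 56, - 29,-27,-17, - 81/7, 98/13 , 25,  39,  51 ]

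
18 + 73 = 91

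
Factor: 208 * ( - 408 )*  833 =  - 70691712 = - 2^7*3^1*7^2*13^1*17^2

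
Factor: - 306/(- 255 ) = 6/5 = 2^1*3^1*5^( - 1)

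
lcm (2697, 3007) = 261609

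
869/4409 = 869/4409 = 0.20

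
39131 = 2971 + 36160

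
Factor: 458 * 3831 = 2^1*3^1*229^1  *1277^1 = 1754598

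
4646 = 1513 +3133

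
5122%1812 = 1498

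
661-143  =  518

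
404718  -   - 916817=1321535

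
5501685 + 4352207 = 9853892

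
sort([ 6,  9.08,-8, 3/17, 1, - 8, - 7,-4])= [ - 8 , - 8, - 7, - 4,3/17  ,  1,6,9.08]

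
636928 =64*9952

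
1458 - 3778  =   - 2320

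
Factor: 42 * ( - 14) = - 2^2*3^1*7^2  =  - 588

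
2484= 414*6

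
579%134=43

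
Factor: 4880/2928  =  5/3=   3^( - 1)*5^1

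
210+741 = 951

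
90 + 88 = 178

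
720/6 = 120= 120.00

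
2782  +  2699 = 5481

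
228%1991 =228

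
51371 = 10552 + 40819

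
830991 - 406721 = 424270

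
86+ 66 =152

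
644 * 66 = 42504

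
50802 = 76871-26069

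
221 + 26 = 247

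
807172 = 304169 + 503003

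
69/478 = 69/478 = 0.14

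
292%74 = 70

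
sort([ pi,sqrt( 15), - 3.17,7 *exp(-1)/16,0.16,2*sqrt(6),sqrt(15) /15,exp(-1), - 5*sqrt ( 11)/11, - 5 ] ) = [-5, - 3.17,-5* sqrt(11)/11,0.16,7*exp( - 1)/16,sqrt( 15)/15,exp( - 1 ), pi,sqrt(15),2*sqrt(6)] 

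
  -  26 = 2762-2788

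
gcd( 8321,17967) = 53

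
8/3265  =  8/3265 =0.00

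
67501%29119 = 9263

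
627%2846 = 627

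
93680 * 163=15269840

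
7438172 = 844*8813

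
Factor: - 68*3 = -2^2*3^1*17^1 = - 204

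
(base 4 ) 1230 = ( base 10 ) 108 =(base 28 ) 3o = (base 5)413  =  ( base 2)1101100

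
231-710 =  - 479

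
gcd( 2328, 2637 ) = 3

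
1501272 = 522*2876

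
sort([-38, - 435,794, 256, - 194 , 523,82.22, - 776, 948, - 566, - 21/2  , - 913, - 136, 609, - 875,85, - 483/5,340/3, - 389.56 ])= [ - 913, - 875, - 776, - 566, - 435, - 389.56, - 194, - 136,-483/5,-38, - 21/2, 82.22, 85,340/3, 256, 523, 609, 794, 948]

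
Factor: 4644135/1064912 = 2^(-4 ) * 3^4*5^1*19^( -1 )*31^ ( - 1)*113^( - 1)*11467^1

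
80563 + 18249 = 98812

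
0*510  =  0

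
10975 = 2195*5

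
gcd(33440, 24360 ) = 40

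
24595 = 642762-618167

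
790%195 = 10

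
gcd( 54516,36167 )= 59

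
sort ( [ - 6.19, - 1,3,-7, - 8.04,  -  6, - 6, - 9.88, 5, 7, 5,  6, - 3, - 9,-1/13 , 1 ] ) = [-9.88,-9, - 8.04, - 7, - 6.19, - 6 , - 6, - 3,  -  1, - 1/13,  1,3, 5,5, 6,7] 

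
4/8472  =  1/2118 = 0.00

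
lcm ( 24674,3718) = 271414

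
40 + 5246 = 5286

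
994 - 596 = 398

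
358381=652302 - 293921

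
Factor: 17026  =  2^1  *  8513^1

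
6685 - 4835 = 1850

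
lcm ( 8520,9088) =136320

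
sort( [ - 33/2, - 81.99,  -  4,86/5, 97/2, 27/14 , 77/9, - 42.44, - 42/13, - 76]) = [  -  81.99, - 76, -42.44, -33/2, -4, - 42/13, 27/14, 77/9, 86/5, 97/2]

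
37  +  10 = 47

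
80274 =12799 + 67475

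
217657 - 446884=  - 229227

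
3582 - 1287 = 2295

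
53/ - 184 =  - 1 + 131/184 =- 0.29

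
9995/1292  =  7+951/1292 = 7.74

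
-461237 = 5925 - 467162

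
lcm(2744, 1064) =52136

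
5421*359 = 1946139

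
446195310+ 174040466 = 620235776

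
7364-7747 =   -  383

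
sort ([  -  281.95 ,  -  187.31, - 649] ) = [ - 649,-281.95,  -  187.31 ]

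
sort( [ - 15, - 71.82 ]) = [ - 71.82, - 15]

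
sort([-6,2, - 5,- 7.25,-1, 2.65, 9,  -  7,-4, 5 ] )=[-7.25, - 7, - 6,-5,-4,  -  1, 2, 2.65,5,9]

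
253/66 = 3 + 5/6= 3.83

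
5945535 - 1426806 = 4518729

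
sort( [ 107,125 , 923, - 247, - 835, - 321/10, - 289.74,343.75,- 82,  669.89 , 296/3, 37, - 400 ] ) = [ - 835 , - 400,-289.74, - 247, - 82,- 321/10, 37,296/3,107,125,343.75,669.89, 923]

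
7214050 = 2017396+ 5196654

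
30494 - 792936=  - 762442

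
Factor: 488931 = 3^1 * 79^1*2063^1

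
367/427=367/427 = 0.86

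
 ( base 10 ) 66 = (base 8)102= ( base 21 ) 33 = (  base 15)46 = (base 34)1w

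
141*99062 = 13967742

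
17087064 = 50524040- 33436976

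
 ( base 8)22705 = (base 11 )72A0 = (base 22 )JLB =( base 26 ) E7N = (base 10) 9669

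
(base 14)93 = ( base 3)11210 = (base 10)129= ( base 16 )81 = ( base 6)333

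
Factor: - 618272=- 2^5 *139^2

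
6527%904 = 199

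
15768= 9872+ 5896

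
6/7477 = 6/7477 =0.00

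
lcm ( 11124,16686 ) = 33372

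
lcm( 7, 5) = 35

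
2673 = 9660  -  6987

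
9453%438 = 255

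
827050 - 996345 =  - 169295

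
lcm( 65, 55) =715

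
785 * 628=492980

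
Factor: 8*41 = 2^3*41^1 = 328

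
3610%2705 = 905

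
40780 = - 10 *( - 4078 ) 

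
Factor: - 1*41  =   - 41^1 = - 41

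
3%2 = 1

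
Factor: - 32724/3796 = -3^4 * 13^(-1 )*73^(-1 ) * 101^1 = - 8181/949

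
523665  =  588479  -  64814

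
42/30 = 1 + 2/5= 1.40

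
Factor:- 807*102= - 82314  =  - 2^1 * 3^2 * 17^1  *  269^1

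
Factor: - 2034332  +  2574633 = 540301^1 =540301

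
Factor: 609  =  3^1*7^1*29^1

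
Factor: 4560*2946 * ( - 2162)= - 29043789120 = - 2^6*3^2*5^1*19^1*23^1 * 47^1*491^1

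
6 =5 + 1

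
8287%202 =5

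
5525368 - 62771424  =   - 57246056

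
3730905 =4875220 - 1144315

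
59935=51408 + 8527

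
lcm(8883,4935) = 44415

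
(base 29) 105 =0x34e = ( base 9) 1140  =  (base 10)846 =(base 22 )1ga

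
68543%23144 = 22255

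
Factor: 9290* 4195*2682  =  104521697100 = 2^2*3^2*5^2 *149^1*839^1* 929^1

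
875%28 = 7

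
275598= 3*91866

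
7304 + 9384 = 16688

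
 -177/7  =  -177/7=-  25.29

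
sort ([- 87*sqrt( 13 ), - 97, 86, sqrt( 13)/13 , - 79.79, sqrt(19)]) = [ - 87*sqrt(13), - 97, - 79.79,sqrt(13)/13,sqrt(19), 86] 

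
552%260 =32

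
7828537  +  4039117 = 11867654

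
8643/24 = 360+1/8 =360.12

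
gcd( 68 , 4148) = 68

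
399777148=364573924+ 35203224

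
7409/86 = 7409/86 = 86.15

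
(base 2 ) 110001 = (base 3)1211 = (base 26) 1n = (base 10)49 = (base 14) 37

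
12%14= 12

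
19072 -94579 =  - 75507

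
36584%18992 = 17592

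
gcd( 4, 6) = 2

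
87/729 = 29/243 = 0.12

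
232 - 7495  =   - 7263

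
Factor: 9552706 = 2^1*19^1*251387^1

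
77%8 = 5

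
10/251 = 10/251= 0.04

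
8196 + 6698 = 14894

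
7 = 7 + 0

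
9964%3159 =487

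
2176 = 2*1088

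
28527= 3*9509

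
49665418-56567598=  -  6902180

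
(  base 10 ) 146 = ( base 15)9B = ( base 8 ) 222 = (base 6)402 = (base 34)4A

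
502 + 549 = 1051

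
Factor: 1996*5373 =10724508 = 2^2*3^3*199^1*499^1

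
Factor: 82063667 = 7^1 * 2687^1  *4363^1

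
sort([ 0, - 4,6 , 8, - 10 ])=[ - 10, - 4,0,6,8]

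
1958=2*979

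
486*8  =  3888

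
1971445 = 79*24955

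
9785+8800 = 18585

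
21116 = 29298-8182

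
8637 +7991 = 16628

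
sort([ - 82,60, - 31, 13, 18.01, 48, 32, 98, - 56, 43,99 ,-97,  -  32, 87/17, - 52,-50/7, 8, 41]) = [ - 97, - 82,- 56, - 52,  -  32,-31,  -  50/7, 87/17,8, 13,18.01 , 32, 41, 43,48, 60, 98, 99]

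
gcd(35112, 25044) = 12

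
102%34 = 0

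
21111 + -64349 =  - 43238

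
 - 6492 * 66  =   - 428472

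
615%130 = 95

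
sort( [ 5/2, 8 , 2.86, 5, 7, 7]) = [5/2,2.86,5, 7, 7, 8 ]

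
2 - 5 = -3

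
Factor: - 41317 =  - 79^1 * 523^1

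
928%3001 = 928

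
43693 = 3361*13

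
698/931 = 698/931 = 0.75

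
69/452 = 69/452 = 0.15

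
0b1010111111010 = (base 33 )55g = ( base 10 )5626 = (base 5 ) 140001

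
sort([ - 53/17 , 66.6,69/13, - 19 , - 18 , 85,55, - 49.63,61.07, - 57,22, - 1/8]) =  [ - 57,-49.63, - 19,  -  18, - 53/17,- 1/8,69/13,22,55, 61.07,66.6, 85]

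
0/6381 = 0 = 0.00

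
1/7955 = 1/7955 = 0.00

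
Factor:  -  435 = -3^1 *5^1*29^1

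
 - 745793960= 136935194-882729154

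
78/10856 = 39/5428 = 0.01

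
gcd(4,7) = 1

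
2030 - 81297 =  -79267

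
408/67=6 + 6/67 = 6.09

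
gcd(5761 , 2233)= 7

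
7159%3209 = 741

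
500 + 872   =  1372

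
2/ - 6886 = -1 + 3442/3443= -  0.00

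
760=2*380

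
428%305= 123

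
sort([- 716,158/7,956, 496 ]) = [-716,158/7,496,  956]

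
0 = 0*9954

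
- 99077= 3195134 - 3294211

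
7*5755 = 40285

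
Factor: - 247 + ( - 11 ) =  - 2^1* 3^1*43^1 = -258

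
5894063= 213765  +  5680298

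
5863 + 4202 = 10065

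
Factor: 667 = 23^1*29^1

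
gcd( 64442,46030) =9206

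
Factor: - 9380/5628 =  - 3^ ( - 1)*5^1 = - 5/3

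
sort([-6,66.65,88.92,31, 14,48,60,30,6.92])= [-6, 6.92,14,30,31, 48, 60 , 66.65, 88.92]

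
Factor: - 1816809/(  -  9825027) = 43^( - 1 ) * 76163^( -1)*605603^1 = 605603/3275009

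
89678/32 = 44839/16 = 2802.44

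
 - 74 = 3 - 77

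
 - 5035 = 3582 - 8617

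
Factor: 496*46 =22816 = 2^5 * 23^1*31^1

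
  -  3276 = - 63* 52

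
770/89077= 770/89077 =0.01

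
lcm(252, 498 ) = 20916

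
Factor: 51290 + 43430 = 2^9*5^1*37^1 = 94720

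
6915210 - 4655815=2259395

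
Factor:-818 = -2^1*409^1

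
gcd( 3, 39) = 3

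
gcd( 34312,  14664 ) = 8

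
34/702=17/351 = 0.05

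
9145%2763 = 856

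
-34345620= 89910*( - 382) 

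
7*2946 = 20622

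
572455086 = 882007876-309552790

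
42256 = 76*556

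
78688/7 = 78688/7 = 11241.14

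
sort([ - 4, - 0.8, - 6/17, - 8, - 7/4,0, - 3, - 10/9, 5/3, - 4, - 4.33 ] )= [ - 8, - 4.33, - 4,-4 ,  -  3, - 7/4, - 10/9, - 0.8, - 6/17,0, 5/3] 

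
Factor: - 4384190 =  - 2^1*5^1*438419^1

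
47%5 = 2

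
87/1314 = 29/438= 0.07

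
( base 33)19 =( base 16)2a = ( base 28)1e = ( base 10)42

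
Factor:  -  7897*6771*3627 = -193937819049 = -  3^3*13^1 * 31^1*37^1*53^1 * 61^1*149^1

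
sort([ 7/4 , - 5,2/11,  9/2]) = [ - 5,2/11, 7/4, 9/2]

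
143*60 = 8580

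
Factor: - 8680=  - 2^3*5^1*7^1*31^1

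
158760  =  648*245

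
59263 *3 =177789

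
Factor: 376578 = 2^1*3^2*20921^1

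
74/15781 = 74/15781 = 0.00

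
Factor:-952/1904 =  -1/2 = -2^( -1)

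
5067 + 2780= 7847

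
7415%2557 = 2301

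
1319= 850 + 469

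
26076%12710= 656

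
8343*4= 33372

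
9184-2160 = 7024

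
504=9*56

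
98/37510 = 49/18755 =0.00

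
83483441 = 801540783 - 718057342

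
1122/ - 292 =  - 561/146 = - 3.84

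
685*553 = 378805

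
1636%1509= 127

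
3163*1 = 3163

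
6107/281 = 6107/281 = 21.73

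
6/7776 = 1/1296 = 0.00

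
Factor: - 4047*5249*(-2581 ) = 54827416443 = 3^1*19^1*29^2*71^1 * 89^1 * 181^1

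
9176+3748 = 12924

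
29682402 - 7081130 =22601272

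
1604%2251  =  1604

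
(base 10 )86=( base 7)152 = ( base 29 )2S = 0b1010110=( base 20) 46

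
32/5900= 8/1475 =0.01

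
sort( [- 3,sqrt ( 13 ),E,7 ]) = [ - 3, E, sqrt( 13),7 ]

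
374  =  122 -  - 252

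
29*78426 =2274354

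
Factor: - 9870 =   -  2^1*3^1  *  5^1*7^1  *  47^1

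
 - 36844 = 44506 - 81350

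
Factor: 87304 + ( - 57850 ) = 29454=2^1* 3^1*4909^1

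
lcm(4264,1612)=132184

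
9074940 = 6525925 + 2549015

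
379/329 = 1 + 50/329 = 1.15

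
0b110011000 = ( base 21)J9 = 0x198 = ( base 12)2A0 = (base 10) 408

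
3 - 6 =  - 3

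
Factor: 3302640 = 2^4*3^3*5^1*11^1* 139^1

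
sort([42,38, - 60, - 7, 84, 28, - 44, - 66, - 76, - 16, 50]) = [ - 76 , - 66, - 60 , - 44 , - 16, - 7,28, 38,  42,50,84] 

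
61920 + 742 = 62662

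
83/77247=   83/77247 = 0.00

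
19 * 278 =5282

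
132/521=132/521 = 0.25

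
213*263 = 56019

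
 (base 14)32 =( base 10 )44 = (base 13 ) 35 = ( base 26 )1i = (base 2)101100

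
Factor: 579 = 3^1* 193^1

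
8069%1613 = 4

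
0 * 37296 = 0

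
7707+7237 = 14944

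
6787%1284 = 367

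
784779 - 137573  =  647206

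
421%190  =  41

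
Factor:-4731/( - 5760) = 2^( - 7 ) * 3^(-1) * 5^(-1) *19^1 * 83^1 = 1577/1920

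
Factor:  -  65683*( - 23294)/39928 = 765009901/19964 = 2^(-2)* 7^( - 1) * 19^2*23^( - 1) *31^(-1)*613^1*3457^1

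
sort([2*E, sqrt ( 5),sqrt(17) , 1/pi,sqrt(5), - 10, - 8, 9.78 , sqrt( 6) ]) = [-10,-8  ,  1/pi, sqrt( 5), sqrt( 5),sqrt ( 6 ), sqrt ( 17 ),  2*E, 9.78]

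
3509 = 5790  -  2281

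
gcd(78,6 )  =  6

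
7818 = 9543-1725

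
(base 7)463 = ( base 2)11110001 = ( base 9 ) 287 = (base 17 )E3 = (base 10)241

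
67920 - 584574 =-516654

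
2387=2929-542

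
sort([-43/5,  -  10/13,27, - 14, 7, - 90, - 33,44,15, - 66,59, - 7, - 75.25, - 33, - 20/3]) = [ - 90, - 75.25, - 66,-33  ,  -  33, - 14, - 43/5,- 7, - 20/3, - 10/13,7,15 , 27,44,59]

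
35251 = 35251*1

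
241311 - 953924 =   -  712613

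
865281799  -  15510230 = 849771569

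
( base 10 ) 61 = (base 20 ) 31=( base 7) 115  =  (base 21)2j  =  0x3d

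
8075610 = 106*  76185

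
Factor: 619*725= 448775 = 5^2 * 29^1*619^1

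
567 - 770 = - 203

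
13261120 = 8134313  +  5126807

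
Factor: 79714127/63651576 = 2^ ( - 3)*3^( - 1 ) * 29^1*41^1 * 67043^1*2652149^( - 1 )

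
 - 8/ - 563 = 8/563 = 0.01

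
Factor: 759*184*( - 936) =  - 130718016 = - 2^6*3^3 * 11^1*13^1 * 23^2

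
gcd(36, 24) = 12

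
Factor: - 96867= -3^2*47^1*229^1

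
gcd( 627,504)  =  3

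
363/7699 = 363/7699 = 0.05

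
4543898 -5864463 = -1320565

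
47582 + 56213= 103795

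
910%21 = 7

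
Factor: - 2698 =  - 2^1*19^1*71^1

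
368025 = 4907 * 75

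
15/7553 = 15/7553 = 0.00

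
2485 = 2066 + 419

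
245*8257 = 2022965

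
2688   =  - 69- - 2757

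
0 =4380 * 0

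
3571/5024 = 3571/5024=0.71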